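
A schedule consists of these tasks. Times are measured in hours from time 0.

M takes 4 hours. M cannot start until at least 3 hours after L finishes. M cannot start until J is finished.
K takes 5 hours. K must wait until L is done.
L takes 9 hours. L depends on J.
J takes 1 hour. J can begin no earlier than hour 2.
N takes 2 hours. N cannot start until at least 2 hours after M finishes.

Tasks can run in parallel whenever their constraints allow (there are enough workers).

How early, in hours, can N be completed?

23

J waits on its own release at hour 2, so it starts at hour 2 and finishes at 2 + 1 = hour 3.
L cannot begin until J (finishes hour 3). It runs from hour 3 to 3 + 9 = hour 12.
M cannot start until L (finishes hour 12, plus 3-hour gap → hour 15); J (finishes hour 3). The controlling bound is hour 15, so M finishes at 15 + 4 = hour 19.
N waits on M (finishes hour 19, plus 2-hour gap → hour 21), so it starts at hour 21 and finishes at 21 + 2 = hour 23.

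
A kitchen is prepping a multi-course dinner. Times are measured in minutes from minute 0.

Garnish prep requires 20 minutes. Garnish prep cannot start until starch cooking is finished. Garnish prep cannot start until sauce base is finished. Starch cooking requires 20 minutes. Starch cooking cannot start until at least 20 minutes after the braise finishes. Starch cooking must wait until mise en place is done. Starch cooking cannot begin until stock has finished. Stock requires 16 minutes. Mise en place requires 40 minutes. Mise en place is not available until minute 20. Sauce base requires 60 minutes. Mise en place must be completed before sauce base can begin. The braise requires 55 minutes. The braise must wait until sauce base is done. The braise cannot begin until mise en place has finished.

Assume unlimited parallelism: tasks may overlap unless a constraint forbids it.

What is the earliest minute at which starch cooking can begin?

Stock has no prerequisites, so it starts at minute 0 and finishes at minute 16.
After its own release at minute 20, mise en place can start at minute 20 and finishes at minute 60.
Sauce base cannot begin until mise en place (finishes minute 60). It runs from minute 60 to 60 + 60 = minute 120.
The braise cannot start until sauce base (finishes minute 120); mise en place (finishes minute 60). The controlling bound is minute 120, so the braise finishes at 120 + 55 = minute 175.
Starch cooking waits on the braise (finishes minute 175, plus 20-minute gap → minute 195); mise en place (finishes minute 60); stock (finishes minute 16). The latest of these is minute 195, which is the earliest starch cooking can start.

195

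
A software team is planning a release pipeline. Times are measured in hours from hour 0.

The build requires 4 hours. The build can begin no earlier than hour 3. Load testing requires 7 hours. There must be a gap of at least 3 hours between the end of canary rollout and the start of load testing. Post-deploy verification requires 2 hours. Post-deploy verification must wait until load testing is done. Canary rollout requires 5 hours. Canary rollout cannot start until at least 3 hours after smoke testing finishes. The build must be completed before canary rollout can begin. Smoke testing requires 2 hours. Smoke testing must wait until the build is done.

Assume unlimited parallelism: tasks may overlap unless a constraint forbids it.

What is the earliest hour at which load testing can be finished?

The build waits on its own release at hour 3, so it starts at hour 3 and finishes at 3 + 4 = hour 7.
Smoke testing cannot begin until the build (finishes hour 7). It runs from hour 7 to 7 + 2 = hour 9.
Canary rollout has to wait for smoke testing (finishes hour 9, plus 3-hour gap → hour 12); the build (finishes hour 7). The latest of these is hour 12, so canary rollout runs hour 12 to 12 + 5 = hour 17.
Load testing waits on canary rollout (finishes hour 17, plus 3-hour gap → hour 20), so it starts at hour 20 and finishes at 20 + 7 = hour 27.

27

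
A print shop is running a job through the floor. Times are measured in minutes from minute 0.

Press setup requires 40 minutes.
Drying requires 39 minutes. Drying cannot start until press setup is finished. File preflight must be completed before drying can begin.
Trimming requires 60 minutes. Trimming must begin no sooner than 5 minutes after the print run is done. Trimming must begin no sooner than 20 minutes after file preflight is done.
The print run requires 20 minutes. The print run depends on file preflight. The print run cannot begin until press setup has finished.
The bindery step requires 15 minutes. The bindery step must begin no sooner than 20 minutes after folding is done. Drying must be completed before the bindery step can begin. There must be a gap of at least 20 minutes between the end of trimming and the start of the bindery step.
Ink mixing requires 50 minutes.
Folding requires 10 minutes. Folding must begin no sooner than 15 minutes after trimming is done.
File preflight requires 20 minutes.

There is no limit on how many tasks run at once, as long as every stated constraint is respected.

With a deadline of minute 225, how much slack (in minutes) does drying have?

Press setup can start immediately at minute 0; it finishes at minute 40.
File preflight has no prerequisites, so it starts at minute 0 and finishes at minute 20.
Drying has to wait for press setup (finishes minute 40); file preflight (finishes minute 20). The latest of these is minute 40, so drying runs minute 40 to 40 + 39 = minute 79.

Working backward from the deadline:
To finish by minute 225, the bindery step (duration 15) must start no later than minute 210.
Drying feeds into the bindery step (must start by minute 210); so drying must finish by minute 210 and therefore start by minute 171.
So drying can start as early as minute 40 and as late as minute 171, giving 171 − 40 = 131 minutes of slack.

131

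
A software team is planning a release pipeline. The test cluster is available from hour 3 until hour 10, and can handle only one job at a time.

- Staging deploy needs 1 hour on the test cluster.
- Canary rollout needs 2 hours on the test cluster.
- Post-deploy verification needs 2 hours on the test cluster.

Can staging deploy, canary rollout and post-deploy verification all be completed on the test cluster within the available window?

Yes

The test cluster window is 10 − 3 = 7 hours.
Running back to back, the jobs need 1 + 2 + 2 = 5 hours on the test cluster.
Since 5 ≤ 7, they fit within the window.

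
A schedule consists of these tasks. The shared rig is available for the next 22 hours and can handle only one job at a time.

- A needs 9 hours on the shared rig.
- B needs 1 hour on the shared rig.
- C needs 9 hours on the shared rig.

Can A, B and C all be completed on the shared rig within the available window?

Running back to back, the jobs need 9 + 1 + 9 = 19 hours on the shared rig.
Since 19 ≤ 22, they fit within the window.

Yes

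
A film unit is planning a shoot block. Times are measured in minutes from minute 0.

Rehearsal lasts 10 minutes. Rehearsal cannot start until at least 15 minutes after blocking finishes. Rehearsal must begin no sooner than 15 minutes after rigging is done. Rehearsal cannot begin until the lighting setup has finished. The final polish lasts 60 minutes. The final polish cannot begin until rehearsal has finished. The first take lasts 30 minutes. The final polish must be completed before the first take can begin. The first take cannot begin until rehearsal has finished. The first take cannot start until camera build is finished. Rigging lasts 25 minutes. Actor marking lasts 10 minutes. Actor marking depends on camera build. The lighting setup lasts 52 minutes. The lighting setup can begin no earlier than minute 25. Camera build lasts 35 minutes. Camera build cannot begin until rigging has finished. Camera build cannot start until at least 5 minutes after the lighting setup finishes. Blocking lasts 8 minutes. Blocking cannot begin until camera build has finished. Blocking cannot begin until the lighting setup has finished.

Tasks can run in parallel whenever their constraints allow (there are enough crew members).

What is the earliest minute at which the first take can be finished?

The lighting setup waits on its own release at minute 25, so it starts at minute 25 and finishes at 25 + 52 = minute 77.
Rigging has no prerequisites, so it starts at minute 0 and finishes at minute 25.
Camera build needs all of rigging (finishes minute 25); the lighting setup (finishes minute 77, plus 5-minute gap → minute 82). That puts its earliest start at minute 82; it finishes at 82 + 35 = minute 117.
Blocking needs all of camera build (finishes minute 117); the lighting setup (finishes minute 77). That puts its earliest start at minute 117; it finishes at 117 + 8 = minute 125.
Rehearsal cannot start until blocking (finishes minute 125, plus 15-minute gap → minute 140); rigging (finishes minute 25, plus 15-minute gap → minute 40); the lighting setup (finishes minute 77). The controlling bound is minute 140, so rehearsal finishes at 140 + 10 = minute 150.
After rehearsal (finishes minute 150), the final polish can start at minute 150 and finishes at minute 210.
The first take needs all of the final polish (finishes minute 210); rehearsal (finishes minute 150); camera build (finishes minute 117). That puts its earliest start at minute 210; it finishes at 210 + 30 = minute 240.

240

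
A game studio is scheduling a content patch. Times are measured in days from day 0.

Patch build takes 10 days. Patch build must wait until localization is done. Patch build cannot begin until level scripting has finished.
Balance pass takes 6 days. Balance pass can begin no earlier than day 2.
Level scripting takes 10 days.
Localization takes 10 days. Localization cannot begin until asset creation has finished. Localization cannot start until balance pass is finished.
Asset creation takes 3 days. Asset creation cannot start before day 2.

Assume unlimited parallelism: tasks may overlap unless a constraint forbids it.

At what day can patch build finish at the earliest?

28

Balance pass waits on its own release at day 2, so it starts at day 2 and finishes at 2 + 6 = day 8.
Level scripting has no prerequisites, so it starts at day 0 and finishes at day 10.
Asset creation cannot begin until its own release at day 2. It runs from day 2 to 2 + 3 = day 5.
For localization: asset creation (finishes day 5); balance pass (finishes day 8). Taking the maximum gives a start of day 8, and it finishes at 8 + 10 = day 18.
Patch build has to wait for localization (finishes day 18); level scripting (finishes day 10). The latest of these is day 18, so patch build runs day 18 to 18 + 10 = day 28.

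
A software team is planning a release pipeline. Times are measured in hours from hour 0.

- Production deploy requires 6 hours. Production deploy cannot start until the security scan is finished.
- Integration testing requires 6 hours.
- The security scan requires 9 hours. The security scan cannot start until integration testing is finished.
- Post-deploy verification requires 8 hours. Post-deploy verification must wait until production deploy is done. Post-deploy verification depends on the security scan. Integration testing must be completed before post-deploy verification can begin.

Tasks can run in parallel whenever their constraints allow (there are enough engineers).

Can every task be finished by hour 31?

Yes

Integration testing has no prerequisites, so it starts at hour 0 and finishes at hour 6.
After integration testing (finishes hour 6), the security scan can start at hour 6 and finishes at hour 15.
After the security scan (finishes hour 15), production deploy can start at hour 15 and finishes at hour 21.
Post-deploy verification needs all of production deploy (finishes hour 21); the security scan (finishes hour 15); integration testing (finishes hour 6). That puts its earliest start at hour 21; it finishes at 21 + 8 = hour 29.
Every task is finished by hour 29, which is no later than the deadline of 31, so the schedule is feasible.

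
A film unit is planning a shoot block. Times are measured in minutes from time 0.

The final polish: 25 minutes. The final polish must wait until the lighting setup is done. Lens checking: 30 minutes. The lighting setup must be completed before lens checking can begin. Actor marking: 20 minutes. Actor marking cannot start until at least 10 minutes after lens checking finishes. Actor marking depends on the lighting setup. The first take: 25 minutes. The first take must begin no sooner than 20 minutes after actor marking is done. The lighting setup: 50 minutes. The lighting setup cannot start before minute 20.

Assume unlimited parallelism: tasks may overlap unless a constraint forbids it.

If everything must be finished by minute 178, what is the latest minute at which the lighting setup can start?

23

The first take has no dependents, so it just needs to finish by minute 178. Starting by 178 − 25 = minute 153 achieves that.
Since the first take (must start by minute 153, minus 20-minute gap → minute 133) depends on it, actor marking must finish by minute 133. Backing off its 20-minute duration gives a latest start of minute 113.
Lens checking must finish before actor marking (must start by minute 113, minus 10-minute gap → minute 103). With a 30-minute duration, lens checking must start by 103 − 30 = minute 73.
The final polish must finish by minute 178; it takes 25 minutes, so it must start by 178 − 25 = minute 153.
The lighting setup has several dependents: lens checking (must start by minute 73); actor marking (must start by minute 113); the final polish (must start by minute 153). The earliest of those limits is minute 73, so the lighting setup must start by 73 − 50 = minute 23.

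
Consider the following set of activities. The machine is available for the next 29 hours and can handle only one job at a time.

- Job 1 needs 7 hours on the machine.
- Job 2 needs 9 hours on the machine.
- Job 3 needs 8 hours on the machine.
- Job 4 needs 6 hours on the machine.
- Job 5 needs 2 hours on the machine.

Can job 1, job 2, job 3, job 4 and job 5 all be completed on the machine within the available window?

Running back to back, the jobs need 7 + 9 + 8 + 6 + 2 = 32 hours on the machine.
Since 32 > 29, they cannot all fit.

No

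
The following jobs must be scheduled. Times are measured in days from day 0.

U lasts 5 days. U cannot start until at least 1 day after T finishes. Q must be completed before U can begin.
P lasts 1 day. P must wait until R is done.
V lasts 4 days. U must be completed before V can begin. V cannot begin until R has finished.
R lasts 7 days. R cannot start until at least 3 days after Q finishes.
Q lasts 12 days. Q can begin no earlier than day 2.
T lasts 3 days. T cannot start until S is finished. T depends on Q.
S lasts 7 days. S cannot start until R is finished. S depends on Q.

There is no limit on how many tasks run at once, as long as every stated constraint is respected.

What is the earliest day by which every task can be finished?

After its own release at day 2, Q can start at day 2 and finishes at day 14.
After Q (finishes day 14, plus 3-day gap → day 17), R can start at day 17 and finishes at day 24.
S needs all of R (finishes day 24); Q (finishes day 14). That puts its earliest start at day 24; it finishes at 24 + 7 = day 31.
For T: S (finishes day 31); Q (finishes day 14). Taking the maximum gives a start of day 31, and it finishes at 31 + 3 = day 34.
U needs all of T (finishes day 34, plus 1-day gap → day 35); Q (finishes day 14). That puts its earliest start at day 35; it finishes at 35 + 5 = day 40.
V has to wait for U (finishes day 40); R (finishes day 24). The latest of these is day 40, so V runs day 40 to 40 + 4 = day 44.
After R (finishes day 24), P can start at day 24 and finishes at day 25.
All tasks are finished once the last one completes. Finish times: P at 25, Q at 14, R at 24, S at 31, T at 34, U at 40, V at 44. The latest is day 44.

44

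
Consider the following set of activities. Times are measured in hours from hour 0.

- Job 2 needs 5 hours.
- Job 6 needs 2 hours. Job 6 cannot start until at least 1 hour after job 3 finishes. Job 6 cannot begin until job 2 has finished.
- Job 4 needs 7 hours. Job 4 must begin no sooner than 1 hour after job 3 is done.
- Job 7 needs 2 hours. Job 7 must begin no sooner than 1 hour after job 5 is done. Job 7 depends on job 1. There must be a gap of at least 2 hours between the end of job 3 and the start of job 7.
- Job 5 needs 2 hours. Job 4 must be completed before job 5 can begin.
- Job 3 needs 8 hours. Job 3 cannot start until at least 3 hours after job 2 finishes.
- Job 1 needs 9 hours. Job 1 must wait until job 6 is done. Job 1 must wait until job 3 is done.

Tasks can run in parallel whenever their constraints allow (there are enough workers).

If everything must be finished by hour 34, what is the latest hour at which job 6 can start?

21

Job 7 has no dependents, so it just needs to finish by hour 34. Starting by 34 − 2 = hour 32 achieves that.
Job 1 feeds into job 7 (must start by hour 32); so job 1 must finish by hour 32 and therefore start by hour 23.
Since job 1 (must start by hour 23) depends on it, job 6 must finish by hour 23. Backing off its 2-hour duration gives a latest start of hour 21.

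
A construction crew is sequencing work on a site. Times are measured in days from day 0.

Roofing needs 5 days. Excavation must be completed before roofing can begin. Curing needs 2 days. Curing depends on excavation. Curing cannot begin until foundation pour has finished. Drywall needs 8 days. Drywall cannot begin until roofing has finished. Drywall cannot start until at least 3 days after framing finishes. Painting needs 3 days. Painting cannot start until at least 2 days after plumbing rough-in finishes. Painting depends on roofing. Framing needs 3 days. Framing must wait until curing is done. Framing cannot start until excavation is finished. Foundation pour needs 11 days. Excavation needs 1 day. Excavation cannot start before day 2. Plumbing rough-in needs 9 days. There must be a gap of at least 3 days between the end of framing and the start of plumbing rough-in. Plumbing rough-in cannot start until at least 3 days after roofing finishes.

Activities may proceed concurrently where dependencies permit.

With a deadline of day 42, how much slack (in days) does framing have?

9

Nothing blocks foundation pour, so it runs from day 0 to day 11.
Excavation waits on its own release at day 2, so it starts at day 2 and finishes at 2 + 1 = day 3.
For curing: excavation (finishes day 3); foundation pour (finishes day 11). Taking the maximum gives a start of day 11, and it finishes at 11 + 2 = day 13.
Framing cannot start until curing (finishes day 13); excavation (finishes day 3). The controlling bound is day 13, so framing finishes at 13 + 3 = day 16.

Working backward from the deadline:
Nothing follows painting; the deadline of day 42 is its only limit. It must start by 42 − 3 = day 39.
Since painting (must start by day 39, minus 2-day gap → day 37) depends on it, plumbing rough-in must finish by day 37. Backing off its 9-day duration gives a latest start of day 28.
Drywall has no dependents, so it just needs to finish by day 42. Starting by 42 − 8 = day 34 achieves that.
Framing must finish in time for plumbing rough-in (must start by day 28, minus 3-day gap → day 25); drywall (must start by day 34, minus 3-day gap → day 31). The tightest is day 25, so framing must start by 25 − 3 = day 22.
So framing can start as early as day 13 and as late as day 22, giving 22 − 13 = 9 days of slack.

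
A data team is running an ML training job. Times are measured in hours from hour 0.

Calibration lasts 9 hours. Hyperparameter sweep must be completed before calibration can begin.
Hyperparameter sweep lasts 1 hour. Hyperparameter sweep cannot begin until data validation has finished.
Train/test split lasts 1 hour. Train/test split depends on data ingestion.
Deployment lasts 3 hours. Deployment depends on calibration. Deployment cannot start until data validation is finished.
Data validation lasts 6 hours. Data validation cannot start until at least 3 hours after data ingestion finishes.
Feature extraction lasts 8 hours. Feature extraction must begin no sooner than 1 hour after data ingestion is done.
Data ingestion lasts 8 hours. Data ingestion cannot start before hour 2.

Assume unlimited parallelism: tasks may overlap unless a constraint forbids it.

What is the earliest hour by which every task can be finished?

Data ingestion waits on its own release at hour 2, so it starts at hour 2 and finishes at 2 + 8 = hour 10.
After data ingestion (finishes hour 10), train/test split can start at hour 10 and finishes at hour 11.
Feature extraction waits on data ingestion (finishes hour 10, plus 1-hour gap → hour 11), so it starts at hour 11 and finishes at 11 + 8 = hour 19.
Data validation cannot begin until data ingestion (finishes hour 10, plus 3-hour gap → hour 13). It runs from hour 13 to 13 + 6 = hour 19.
Hyperparameter sweep waits on data validation (finishes hour 19), so it starts at hour 19 and finishes at 19 + 1 = hour 20.
After hyperparameter sweep (finishes hour 20), calibration can start at hour 20 and finishes at hour 29.
Deployment has to wait for calibration (finishes hour 29); data validation (finishes hour 19). The latest of these is hour 29, so deployment runs hour 29 to 29 + 3 = hour 32.
All tasks are finished once the last one completes. Finish times: Data ingestion at 10, Data validation at 19, Feature extraction at 19, Train/test split at 11, Hyperparameter sweep at 20, Calibration at 29, Deployment at 32. The latest is hour 32.

32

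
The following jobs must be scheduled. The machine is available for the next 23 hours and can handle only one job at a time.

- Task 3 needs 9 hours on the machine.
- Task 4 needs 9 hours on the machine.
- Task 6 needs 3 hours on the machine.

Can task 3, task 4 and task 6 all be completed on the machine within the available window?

Running back to back, the jobs need 9 + 9 + 3 = 21 hours on the machine.
Since 21 ≤ 23, they fit within the window.

Yes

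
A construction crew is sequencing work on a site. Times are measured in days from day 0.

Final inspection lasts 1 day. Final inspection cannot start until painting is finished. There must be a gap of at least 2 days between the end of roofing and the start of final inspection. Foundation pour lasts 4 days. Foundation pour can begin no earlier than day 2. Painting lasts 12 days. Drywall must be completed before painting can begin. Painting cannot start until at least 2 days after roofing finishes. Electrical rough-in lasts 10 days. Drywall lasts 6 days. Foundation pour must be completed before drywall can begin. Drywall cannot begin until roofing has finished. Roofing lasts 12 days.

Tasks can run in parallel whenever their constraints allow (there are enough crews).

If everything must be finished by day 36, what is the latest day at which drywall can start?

To finish by day 36, final inspection (duration 1) must start no later than day 35.
Painting must finish before final inspection (must start by day 35). With a 12-day duration, painting must start by 35 − 12 = day 23.
Drywall feeds into painting (must start by day 23); so drywall must finish by day 23 and therefore start by day 17.

17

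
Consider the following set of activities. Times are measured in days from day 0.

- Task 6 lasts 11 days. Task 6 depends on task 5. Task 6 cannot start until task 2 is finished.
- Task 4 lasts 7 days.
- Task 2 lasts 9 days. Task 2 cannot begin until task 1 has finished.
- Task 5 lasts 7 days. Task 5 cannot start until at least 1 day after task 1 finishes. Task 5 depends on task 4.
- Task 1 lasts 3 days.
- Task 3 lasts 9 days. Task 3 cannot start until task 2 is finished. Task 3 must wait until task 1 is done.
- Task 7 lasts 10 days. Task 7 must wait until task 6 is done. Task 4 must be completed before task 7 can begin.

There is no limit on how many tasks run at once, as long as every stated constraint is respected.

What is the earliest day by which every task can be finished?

Task 4 has no prerequisites, so it starts at day 0 and finishes at day 7.
Nothing blocks task 1, so it runs from day 0 to day 3.
Task 5 has to wait for task 1 (finishes day 3, plus 1-day gap → day 4); task 4 (finishes day 7). The latest of these is day 7, so task 5 runs day 7 to 7 + 7 = day 14.
After task 1 (finishes day 3), task 2 can start at day 3 and finishes at day 12.
Task 6 needs all of task 5 (finishes day 14); task 2 (finishes day 12). That puts its earliest start at day 14; it finishes at 14 + 11 = day 25.
Task 7 needs all of task 6 (finishes day 25); task 4 (finishes day 7). That puts its earliest start at day 25; it finishes at 25 + 10 = day 35.
Task 3 cannot start until task 2 (finishes day 12); task 1 (finishes day 3). The controlling bound is day 12, so task 3 finishes at 12 + 9 = day 21.
All tasks are finished once the last one completes. Finish times: Task 1 at 3, Task 2 at 12, Task 3 at 21, Task 4 at 7, Task 5 at 14, Task 6 at 25, Task 7 at 35. The latest is day 35.

35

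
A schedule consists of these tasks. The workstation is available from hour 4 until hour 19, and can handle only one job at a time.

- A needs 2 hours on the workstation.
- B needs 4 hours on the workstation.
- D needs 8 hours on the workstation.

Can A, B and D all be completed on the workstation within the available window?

The workstation window is 19 − 4 = 15 hours.
Running back to back, the jobs need 2 + 4 + 8 = 14 hours on the workstation.
Since 14 ≤ 15, they fit within the window.

Yes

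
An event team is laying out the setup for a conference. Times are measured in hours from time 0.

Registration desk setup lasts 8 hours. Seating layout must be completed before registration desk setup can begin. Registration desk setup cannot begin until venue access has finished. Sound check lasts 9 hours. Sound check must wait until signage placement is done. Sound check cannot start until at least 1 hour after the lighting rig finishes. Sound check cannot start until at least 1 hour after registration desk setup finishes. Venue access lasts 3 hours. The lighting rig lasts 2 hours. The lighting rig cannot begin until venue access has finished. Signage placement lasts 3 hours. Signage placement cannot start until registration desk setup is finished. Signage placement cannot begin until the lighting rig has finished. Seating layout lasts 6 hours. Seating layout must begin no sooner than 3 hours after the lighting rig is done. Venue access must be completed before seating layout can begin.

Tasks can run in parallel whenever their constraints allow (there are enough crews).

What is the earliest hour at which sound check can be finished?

Venue access can start immediately at hour 0; it finishes at hour 3.
The lighting rig waits on venue access (finishes hour 3), so it starts at hour 3 and finishes at 3 + 2 = hour 5.
Seating layout needs all of the lighting rig (finishes hour 5, plus 3-hour gap → hour 8); venue access (finishes hour 3). That puts its earliest start at hour 8; it finishes at 8 + 6 = hour 14.
Registration desk setup needs all of seating layout (finishes hour 14); venue access (finishes hour 3). That puts its earliest start at hour 14; it finishes at 14 + 8 = hour 22.
For signage placement: registration desk setup (finishes hour 22); the lighting rig (finishes hour 5). Taking the maximum gives a start of hour 22, and it finishes at 22 + 3 = hour 25.
Sound check needs all of signage placement (finishes hour 25); the lighting rig (finishes hour 5, plus 1-hour gap → hour 6); registration desk setup (finishes hour 22, plus 1-hour gap → hour 23). That puts its earliest start at hour 25; it finishes at 25 + 9 = hour 34.

34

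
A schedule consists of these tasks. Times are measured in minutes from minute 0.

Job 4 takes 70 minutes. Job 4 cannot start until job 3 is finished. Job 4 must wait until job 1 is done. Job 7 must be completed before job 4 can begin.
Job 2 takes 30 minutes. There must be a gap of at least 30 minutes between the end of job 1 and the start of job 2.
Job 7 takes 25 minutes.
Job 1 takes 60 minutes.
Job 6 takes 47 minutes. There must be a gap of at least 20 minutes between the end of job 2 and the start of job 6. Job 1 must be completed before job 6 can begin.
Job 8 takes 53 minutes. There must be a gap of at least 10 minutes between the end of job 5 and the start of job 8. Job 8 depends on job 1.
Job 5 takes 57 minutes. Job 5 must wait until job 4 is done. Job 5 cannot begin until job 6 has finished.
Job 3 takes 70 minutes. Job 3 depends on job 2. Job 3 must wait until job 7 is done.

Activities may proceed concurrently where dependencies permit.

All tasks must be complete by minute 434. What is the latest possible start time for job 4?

244

Job 8 must finish by minute 434; it takes 53 minutes, so it must start by 434 − 53 = minute 381.
Since job 8 (must start by minute 381, minus 10-minute gap → minute 371) depends on it, job 5 must finish by minute 371. Backing off its 57-minute duration gives a latest start of minute 314.
Since job 5 (must start by minute 314) depends on it, job 4 must finish by minute 314. Backing off its 70-minute duration gives a latest start of minute 244.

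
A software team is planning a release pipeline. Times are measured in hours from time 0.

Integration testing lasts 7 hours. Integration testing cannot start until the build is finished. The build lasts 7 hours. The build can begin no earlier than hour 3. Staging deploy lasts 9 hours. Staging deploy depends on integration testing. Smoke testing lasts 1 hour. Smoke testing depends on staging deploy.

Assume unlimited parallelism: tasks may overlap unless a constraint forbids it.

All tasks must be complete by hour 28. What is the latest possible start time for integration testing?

Smoke testing must finish by hour 28; it takes 1 hour, so it must start by 28 − 1 = hour 27.
Staging deploy has to be done before smoke testing (must start by hour 27). That means finishing by hour 27, i.e. starting by 27 − 9 = hour 18.
Since staging deploy (must start by hour 18) depends on it, integration testing must finish by hour 18. Backing off its 7-hour duration gives a latest start of hour 11.

11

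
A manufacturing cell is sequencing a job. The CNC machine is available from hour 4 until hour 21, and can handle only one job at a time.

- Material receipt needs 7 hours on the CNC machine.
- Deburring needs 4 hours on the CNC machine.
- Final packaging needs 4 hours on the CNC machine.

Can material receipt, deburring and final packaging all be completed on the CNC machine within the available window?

Yes

The CNC machine window is 21 − 4 = 17 hours.
Running back to back, the jobs need 7 + 4 + 4 = 15 hours on the CNC machine.
Since 15 ≤ 17, they fit within the window.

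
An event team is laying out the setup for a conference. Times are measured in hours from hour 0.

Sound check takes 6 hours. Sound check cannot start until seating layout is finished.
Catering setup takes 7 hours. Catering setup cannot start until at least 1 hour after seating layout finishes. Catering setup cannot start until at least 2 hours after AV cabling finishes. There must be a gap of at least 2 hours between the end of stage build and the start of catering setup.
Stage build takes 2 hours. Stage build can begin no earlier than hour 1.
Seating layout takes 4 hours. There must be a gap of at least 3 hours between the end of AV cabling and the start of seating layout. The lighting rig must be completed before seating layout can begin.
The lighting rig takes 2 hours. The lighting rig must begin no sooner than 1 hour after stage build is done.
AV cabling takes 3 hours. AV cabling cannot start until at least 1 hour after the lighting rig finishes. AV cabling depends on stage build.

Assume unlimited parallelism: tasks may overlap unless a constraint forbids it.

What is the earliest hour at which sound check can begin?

Stage build cannot begin until its own release at hour 1. It runs from hour 1 to 1 + 2 = hour 3.
The lighting rig cannot begin until stage build (finishes hour 3, plus 1-hour gap → hour 4). It runs from hour 4 to 4 + 2 = hour 6.
AV cabling needs all of the lighting rig (finishes hour 6, plus 1-hour gap → hour 7); stage build (finishes hour 3). That puts its earliest start at hour 7; it finishes at 7 + 3 = hour 10.
Seating layout has to wait for AV cabling (finishes hour 10, plus 3-hour gap → hour 13); the lighting rig (finishes hour 6). The latest of these is hour 13, so seating layout runs hour 13 to 13 + 4 = hour 17.
Sound check waits on seating layout (finishes hour 17), so the earliest it can start is hour 17.

17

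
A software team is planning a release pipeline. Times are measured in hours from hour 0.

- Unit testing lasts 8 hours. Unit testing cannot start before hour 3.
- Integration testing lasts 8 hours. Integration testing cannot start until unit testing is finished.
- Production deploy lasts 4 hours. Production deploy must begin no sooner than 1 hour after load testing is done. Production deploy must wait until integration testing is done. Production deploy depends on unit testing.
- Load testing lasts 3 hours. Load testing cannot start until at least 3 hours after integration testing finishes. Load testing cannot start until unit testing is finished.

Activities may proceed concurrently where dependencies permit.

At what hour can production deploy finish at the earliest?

30

Unit testing waits on its own release at hour 3, so it starts at hour 3 and finishes at 3 + 8 = hour 11.
Integration testing waits on unit testing (finishes hour 11), so it starts at hour 11 and finishes at 11 + 8 = hour 19.
Load testing has to wait for integration testing (finishes hour 19, plus 3-hour gap → hour 22); unit testing (finishes hour 11). The latest of these is hour 22, so load testing runs hour 22 to 22 + 3 = hour 25.
Production deploy has to wait for load testing (finishes hour 25, plus 1-hour gap → hour 26); integration testing (finishes hour 19); unit testing (finishes hour 11). The latest of these is hour 26, so production deploy runs hour 26 to 26 + 4 = hour 30.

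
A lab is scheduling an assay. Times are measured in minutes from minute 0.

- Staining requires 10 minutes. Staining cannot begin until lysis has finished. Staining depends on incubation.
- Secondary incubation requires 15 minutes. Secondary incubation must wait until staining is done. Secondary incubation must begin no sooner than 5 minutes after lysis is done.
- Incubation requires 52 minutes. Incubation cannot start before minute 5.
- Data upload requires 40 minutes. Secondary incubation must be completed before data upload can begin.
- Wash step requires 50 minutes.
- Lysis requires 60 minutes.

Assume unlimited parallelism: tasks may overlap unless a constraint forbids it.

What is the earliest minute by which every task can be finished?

Wash step can start immediately at minute 0; it finishes at minute 50.
Incubation waits on its own release at minute 5, so it starts at minute 5 and finishes at 5 + 52 = minute 57.
Lysis has no prerequisites, so it starts at minute 0 and finishes at minute 60.
For staining: lysis (finishes minute 60); incubation (finishes minute 57). Taking the maximum gives a start of minute 60, and it finishes at 60 + 10 = minute 70.
For secondary incubation: staining (finishes minute 70); lysis (finishes minute 60, plus 5-minute gap → minute 65). Taking the maximum gives a start of minute 70, and it finishes at 70 + 15 = minute 85.
Data upload waits on secondary incubation (finishes minute 85), so it starts at minute 85 and finishes at 85 + 40 = minute 125.
All tasks are finished once the last one completes. Finish times: Lysis at 60, Incubation at 57, Wash step at 50, Staining at 70, Secondary incubation at 85, Data upload at 125. The latest is minute 125.

125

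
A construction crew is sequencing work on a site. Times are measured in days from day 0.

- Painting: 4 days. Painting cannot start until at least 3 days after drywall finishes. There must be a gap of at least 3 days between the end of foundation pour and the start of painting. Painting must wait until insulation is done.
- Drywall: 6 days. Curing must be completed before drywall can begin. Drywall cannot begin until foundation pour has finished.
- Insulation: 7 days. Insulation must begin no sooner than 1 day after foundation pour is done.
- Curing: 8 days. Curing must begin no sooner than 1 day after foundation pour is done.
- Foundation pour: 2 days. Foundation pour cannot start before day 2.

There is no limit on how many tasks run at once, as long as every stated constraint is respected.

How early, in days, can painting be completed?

26

Foundation pour waits on its own release at day 2, so it starts at day 2 and finishes at 2 + 2 = day 4.
Insulation cannot begin until foundation pour (finishes day 4, plus 1-day gap → day 5). It runs from day 5 to 5 + 7 = day 12.
After foundation pour (finishes day 4, plus 1-day gap → day 5), curing can start at day 5 and finishes at day 13.
Drywall cannot start until curing (finishes day 13); foundation pour (finishes day 4). The controlling bound is day 13, so drywall finishes at 13 + 6 = day 19.
For painting: drywall (finishes day 19, plus 3-day gap → day 22); foundation pour (finishes day 4, plus 3-day gap → day 7); insulation (finishes day 12). Taking the maximum gives a start of day 22, and it finishes at 22 + 4 = day 26.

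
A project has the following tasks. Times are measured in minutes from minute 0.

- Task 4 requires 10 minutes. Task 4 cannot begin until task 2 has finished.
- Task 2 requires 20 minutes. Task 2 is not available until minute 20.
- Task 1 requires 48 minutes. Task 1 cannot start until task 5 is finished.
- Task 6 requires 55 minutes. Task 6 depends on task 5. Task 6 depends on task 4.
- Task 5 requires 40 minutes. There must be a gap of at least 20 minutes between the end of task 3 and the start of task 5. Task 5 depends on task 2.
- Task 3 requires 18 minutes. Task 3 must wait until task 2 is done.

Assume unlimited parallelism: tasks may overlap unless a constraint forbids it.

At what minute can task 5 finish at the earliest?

118

Task 2 cannot begin until its own release at minute 20. It runs from minute 20 to 20 + 20 = minute 40.
After task 2 (finishes minute 40), task 3 can start at minute 40 and finishes at minute 58.
Task 5 has to wait for task 3 (finishes minute 58, plus 20-minute gap → minute 78); task 2 (finishes minute 40). The latest of these is minute 78, so task 5 runs minute 78 to 78 + 40 = minute 118.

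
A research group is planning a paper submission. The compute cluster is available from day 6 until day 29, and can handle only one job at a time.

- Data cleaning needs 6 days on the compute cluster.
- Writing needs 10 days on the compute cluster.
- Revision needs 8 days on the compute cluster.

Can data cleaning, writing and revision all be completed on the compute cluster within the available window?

No

The compute cluster window is 29 − 6 = 23 days.
Running back to back, the jobs need 6 + 10 + 8 = 24 days on the compute cluster.
Since 24 > 23, they cannot all fit.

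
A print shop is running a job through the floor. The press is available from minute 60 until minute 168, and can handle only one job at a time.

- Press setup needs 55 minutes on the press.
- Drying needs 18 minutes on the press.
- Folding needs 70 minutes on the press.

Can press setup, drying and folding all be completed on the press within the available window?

No

The press window is 168 − 60 = 108 minutes.
Running back to back, the jobs need 55 + 18 + 70 = 143 minutes on the press.
Since 143 > 108, they cannot all fit.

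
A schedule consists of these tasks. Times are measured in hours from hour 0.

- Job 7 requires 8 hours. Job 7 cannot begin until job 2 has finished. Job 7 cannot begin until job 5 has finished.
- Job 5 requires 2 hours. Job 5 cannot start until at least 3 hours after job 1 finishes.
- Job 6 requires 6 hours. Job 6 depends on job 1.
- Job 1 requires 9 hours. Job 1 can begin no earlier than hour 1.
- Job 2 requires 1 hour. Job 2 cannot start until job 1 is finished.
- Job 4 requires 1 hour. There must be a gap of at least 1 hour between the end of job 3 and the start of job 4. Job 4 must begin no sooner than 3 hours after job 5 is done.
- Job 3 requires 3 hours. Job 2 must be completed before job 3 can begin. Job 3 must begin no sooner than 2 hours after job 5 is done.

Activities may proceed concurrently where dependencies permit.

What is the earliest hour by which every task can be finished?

23

After its own release at hour 1, job 1 can start at hour 1 and finishes at hour 10.
Job 6 cannot begin until job 1 (finishes hour 10). It runs from hour 10 to 10 + 6 = hour 16.
Job 5 waits on job 1 (finishes hour 10, plus 3-hour gap → hour 13), so it starts at hour 13 and finishes at 13 + 2 = hour 15.
After job 1 (finishes hour 10), job 2 can start at hour 10 and finishes at hour 11.
For job 7: job 2 (finishes hour 11); job 5 (finishes hour 15). Taking the maximum gives a start of hour 15, and it finishes at 15 + 8 = hour 23.
Job 3 needs all of job 2 (finishes hour 11); job 5 (finishes hour 15, plus 2-hour gap → hour 17). That puts its earliest start at hour 17; it finishes at 17 + 3 = hour 20.
Job 4 cannot start until job 3 (finishes hour 20, plus 1-hour gap → hour 21); job 5 (finishes hour 15, plus 3-hour gap → hour 18). The controlling bound is hour 21, so job 4 finishes at 21 + 1 = hour 22.
All tasks are finished once the last one completes. Finish times: Job 1 at 10, Job 2 at 11, Job 3 at 20, Job 4 at 22, Job 5 at 15, Job 6 at 16, Job 7 at 23. The latest is hour 23.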